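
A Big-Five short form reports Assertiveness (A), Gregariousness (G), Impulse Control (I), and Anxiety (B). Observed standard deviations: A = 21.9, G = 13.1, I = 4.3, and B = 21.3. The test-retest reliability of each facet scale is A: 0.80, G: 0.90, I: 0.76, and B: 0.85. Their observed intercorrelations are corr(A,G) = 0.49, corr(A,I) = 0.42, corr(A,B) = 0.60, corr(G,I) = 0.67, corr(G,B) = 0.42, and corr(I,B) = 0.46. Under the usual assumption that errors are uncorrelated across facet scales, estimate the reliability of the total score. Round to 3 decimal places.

Var(A+G+I+B) = 21.9² + 13.1² + 4.3² + 21.3² + 2·[21.9·13.1·0.49 + 21.9·4.3·0.42 + 21.9·21.3·0.60 + 13.1·4.3·0.67 + 13.1·21.3·0.42 + 4.3·21.3·0.46] = 1123.4 + 1314.15 = 2437.55.
Because errors are independent across components, Cov(Tᵢ,Tⱼ) = Cov(Xᵢ,Xⱼ); the off-diagonal part of the true-score variance is the same as above.
True-score variance = [21.9²·0.80 + 13.1²·0.90 + 4.3²·0.76 + 21.3²·0.85] + 1314.15 = 937.826 + 1314.15 = 2251.98.
Reliability = 2251.98 / 2437.55 = 0.924.

0.924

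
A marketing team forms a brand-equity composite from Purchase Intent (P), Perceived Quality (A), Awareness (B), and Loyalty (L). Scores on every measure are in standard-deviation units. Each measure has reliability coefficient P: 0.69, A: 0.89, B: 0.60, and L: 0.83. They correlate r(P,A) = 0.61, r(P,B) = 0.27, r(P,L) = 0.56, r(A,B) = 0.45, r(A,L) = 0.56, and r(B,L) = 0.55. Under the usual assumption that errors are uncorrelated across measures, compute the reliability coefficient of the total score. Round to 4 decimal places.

Var(P+A+B+L) = 4 + 2·[0.61 + 0.27 + 0.56 + 0.45 + 0.56 + 0.55] = 4 + 6 = 10.
Because errors are independent across components, Cov(Tᵢ,Tⱼ) = Cov(Xᵢ,Xⱼ); the off-diagonal part of the true-score variance is the same as above.
True-score variance = [0.69 + 0.89 + 0.60 + 0.83] + 6 = 3.01 + 6 = 9.01.
Reliability = 9.01 / 10 = 0.9010.

0.9010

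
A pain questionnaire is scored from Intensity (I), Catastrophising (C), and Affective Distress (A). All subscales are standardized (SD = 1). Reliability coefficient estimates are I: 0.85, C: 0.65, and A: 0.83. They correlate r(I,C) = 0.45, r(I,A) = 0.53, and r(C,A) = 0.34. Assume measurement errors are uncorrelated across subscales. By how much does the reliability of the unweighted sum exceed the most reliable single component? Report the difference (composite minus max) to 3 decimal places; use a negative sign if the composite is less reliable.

0.031

Var(sum) = 3 + 2.64 = 5.64; true-score variance = 2.33 + 2.64 = 4.97; composite reliability = 0.8812.
Max component reliability = 0.8500.
Difference = 0.8812 − 0.8500 = 0.031.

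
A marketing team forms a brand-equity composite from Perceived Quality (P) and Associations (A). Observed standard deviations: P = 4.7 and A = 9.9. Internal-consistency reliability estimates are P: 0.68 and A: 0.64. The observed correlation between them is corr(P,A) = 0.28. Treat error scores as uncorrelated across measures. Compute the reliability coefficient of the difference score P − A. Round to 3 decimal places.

0.550

Var(P−A) = 4.7² + 9.9² − 2·4.7·9.9·0.28 = 120.1 − 26.0568 = 94.0432.
Because errors are independent across components, Cov(Tᵢ,Tⱼ) = Cov(Xᵢ,Xⱼ); the off-diagonal part of the true-score variance is the same as above.
True-score variance = [4.7²·0.68 + 9.9²·0.64] − 26.0568 = 77.7476 − 26.0568 = 51.6908.
Reliability = 51.6908 / 94.0432 = 0.550.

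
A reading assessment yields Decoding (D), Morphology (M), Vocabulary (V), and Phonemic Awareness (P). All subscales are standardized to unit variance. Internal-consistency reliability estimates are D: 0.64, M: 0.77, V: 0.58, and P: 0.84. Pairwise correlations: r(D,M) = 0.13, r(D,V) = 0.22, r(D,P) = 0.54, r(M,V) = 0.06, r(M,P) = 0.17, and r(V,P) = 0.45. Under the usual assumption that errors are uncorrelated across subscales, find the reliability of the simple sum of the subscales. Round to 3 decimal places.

Var(D+M+V+P) = 4 + 2·[0.13 + 0.22 + 0.54 + 0.06 + 0.17 + 0.45] = 4 + 3.14 = 7.14.
With uncorrelated errors the cross-covariances are all true-score covariance, so they carry over unchanged; only the diagonal terms shrink to ρᵢσᵢ².
True-score variance = [0.64 + 0.77 + 0.58 + 0.84] + 3.14 = 2.83 + 3.14 = 5.97.
Reliability = 5.97 / 7.14 = 0.836.

0.836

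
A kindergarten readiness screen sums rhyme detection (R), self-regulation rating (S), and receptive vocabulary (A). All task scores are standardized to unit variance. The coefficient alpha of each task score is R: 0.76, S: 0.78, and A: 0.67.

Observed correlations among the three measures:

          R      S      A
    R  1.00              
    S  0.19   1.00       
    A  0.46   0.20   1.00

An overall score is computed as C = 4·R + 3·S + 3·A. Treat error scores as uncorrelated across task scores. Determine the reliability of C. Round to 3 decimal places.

0.835

Var(C) = 4² + 3² + 3² + 2·[12·0.19 + 12·0.46 + 9·0.20] = 34 + 19.2 = 53.2.
Because errors are independent across components, Cov(Tᵢ,Tⱼ) = Cov(Xᵢ,Xⱼ); the off-diagonal part of the true-score variance is the same as above.
True-score variance = [4²·0.76 + 3²·0.78 + 3²·0.67] + 19.2 = 25.21 + 19.2 = 44.41.
Reliability = 44.41 / 53.2 = 0.835.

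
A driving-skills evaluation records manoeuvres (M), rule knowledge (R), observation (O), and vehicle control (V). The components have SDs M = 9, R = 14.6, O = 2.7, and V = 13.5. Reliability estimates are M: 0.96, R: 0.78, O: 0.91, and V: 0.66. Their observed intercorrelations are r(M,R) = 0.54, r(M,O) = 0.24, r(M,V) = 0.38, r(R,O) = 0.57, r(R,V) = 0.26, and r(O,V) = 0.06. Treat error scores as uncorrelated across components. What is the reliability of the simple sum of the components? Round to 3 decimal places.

Var(M+R+O+V) = 9² + 14.6² + 2.7² + 13.5² + 2·[9·14.6·0.54 + 9·2.7·0.24 + 9·13.5·0.38 + 14.6·2.7·0.57 + 14.6·13.5·0.26 + 2.7·13.5·0.06] = 483.7 + 397.721 = 881.421.
With uncorrelated errors the cross-covariances are all true-score covariance, so they carry over unchanged; only the diagonal terms shrink to ρᵢσᵢ².
True-score variance = [9²·0.96 + 14.6²·0.78 + 2.7²·0.91 + 13.5²·0.66] + 397.721 = 370.944 + 397.721 = 768.665.
Reliability = 768.665 / 881.421 = 0.872.

0.872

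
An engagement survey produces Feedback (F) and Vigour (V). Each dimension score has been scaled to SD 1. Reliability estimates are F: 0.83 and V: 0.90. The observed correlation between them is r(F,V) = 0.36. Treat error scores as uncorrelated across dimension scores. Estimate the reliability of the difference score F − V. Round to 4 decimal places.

Var(F−V) = 1 + 1 − 2·0.36 = 2 − 0.72 = 1.28.
Under uncorrelated errors the observed covariances equal the true-score covariances, so only the own-variance terms attenuate.
True-score variance = [0.83 + 0.90] − 0.72 = 1.73 − 0.72 = 1.01.
Reliability = 1.01 / 1.28 = 0.7891.

0.7891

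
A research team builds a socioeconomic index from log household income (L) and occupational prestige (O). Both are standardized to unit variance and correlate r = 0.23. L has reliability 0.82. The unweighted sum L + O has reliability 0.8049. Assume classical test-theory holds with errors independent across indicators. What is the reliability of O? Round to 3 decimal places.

0.700

Var(L+O) = 2 + 2·0.23 = 2.460.
True-score variance = ρ_L + ρ_O + 2·0.23, so 0.8049 = (0.82 + ρ_O + 0.46) / 2.460.
ρ_O = 0.8049·2.460 − 0.82 − 0.46 = 0.700.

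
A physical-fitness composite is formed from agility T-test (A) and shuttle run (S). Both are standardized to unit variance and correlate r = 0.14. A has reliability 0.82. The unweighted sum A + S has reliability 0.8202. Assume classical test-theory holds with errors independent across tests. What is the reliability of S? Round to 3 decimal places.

0.770

Var(A+S) = 2 + 2·0.14 = 2.280.
True-score variance = ρ_A + ρ_S + 2·0.14, so 0.8202 = (0.82 + ρ_S + 0.28) / 2.280.
ρ_S = 0.8202·2.280 − 0.82 − 0.28 = 0.770.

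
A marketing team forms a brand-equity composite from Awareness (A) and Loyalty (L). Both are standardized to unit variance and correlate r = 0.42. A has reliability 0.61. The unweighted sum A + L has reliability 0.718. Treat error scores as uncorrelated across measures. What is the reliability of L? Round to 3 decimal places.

0.589

Var(A+L) = 2 + 2·0.42 = 2.840.
True-score variance = ρ_A + ρ_L + 2·0.42, so 0.718 = (0.61 + ρ_L + 0.84) / 2.840.
ρ_L = 0.718·2.840 − 0.61 − 0.84 = 0.589.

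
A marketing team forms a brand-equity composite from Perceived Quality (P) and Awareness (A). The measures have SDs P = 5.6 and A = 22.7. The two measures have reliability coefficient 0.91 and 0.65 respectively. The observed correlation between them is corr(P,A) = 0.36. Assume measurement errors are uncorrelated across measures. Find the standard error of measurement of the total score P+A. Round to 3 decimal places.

Var(total) = 546.65 + 91.5264 = 638.176.
True-score variance = 363.476 + 91.5264 = 455.002, so reliability = 0.7130.
Error variance = 638.176 − 455.002 = 183.174; SEM = √183.174 = 13.534.

13.534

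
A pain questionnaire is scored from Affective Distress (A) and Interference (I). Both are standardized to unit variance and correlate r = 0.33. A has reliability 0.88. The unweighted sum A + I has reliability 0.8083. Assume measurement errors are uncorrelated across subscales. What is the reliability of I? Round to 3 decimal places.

0.610

Var(A+I) = 2 + 2·0.33 = 2.660.
True-score variance = ρ_A + ρ_I + 2·0.33, so 0.8083 = (0.88 + ρ_I + 0.66) / 2.660.
ρ_I = 0.8083·2.660 − 0.88 − 0.66 = 0.610.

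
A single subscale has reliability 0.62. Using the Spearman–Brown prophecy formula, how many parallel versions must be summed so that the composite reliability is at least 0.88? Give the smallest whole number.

k ≥ ρ*(1−ρ₁)/(ρ₁(1−ρ*)) = 0.88·0.38 / (0.62·0.12) = 4.495.
Smallest integer k = 5.

5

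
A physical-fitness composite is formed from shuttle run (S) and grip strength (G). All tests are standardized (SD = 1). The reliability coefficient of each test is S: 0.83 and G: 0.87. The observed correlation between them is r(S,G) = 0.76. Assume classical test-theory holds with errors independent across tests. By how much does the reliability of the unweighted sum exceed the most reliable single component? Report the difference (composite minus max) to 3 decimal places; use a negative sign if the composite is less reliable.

Var(sum) = 2 + 1.52 = 3.52; true-score variance = 1.7 + 1.52 = 3.22; composite reliability = 0.9148.
Max component reliability = 0.8700.
Difference = 0.9148 − 0.8700 = 0.045.

0.045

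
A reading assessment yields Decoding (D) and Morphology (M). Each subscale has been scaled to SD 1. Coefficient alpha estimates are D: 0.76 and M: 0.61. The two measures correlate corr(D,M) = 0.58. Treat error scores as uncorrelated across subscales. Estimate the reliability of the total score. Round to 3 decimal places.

Var(D+M) = 2 + 2·[0.58] = 2 + 1.16 = 3.16.
Under uncorrelated errors the observed covariances equal the true-score covariances, so only the own-variance terms attenuate.
True-score variance = [0.76 + 0.61] + 1.16 = 1.37 + 1.16 = 2.53.
Reliability = 2.53 / 3.16 = 0.801.

0.801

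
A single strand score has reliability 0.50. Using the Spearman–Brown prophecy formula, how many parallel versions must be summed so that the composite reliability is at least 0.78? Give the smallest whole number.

4

k ≥ ρ*(1−ρ₁)/(ρ₁(1−ρ*)) = 0.78·0.50 / (0.50·0.22) = 3.545.
Smallest integer k = 4.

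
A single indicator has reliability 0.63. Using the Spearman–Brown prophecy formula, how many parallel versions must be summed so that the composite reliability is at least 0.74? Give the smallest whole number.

2

k ≥ ρ*(1−ρ₁)/(ρ₁(1−ρ*)) = 0.74·0.37 / (0.63·0.26) = 1.672.
Smallest integer k = 2.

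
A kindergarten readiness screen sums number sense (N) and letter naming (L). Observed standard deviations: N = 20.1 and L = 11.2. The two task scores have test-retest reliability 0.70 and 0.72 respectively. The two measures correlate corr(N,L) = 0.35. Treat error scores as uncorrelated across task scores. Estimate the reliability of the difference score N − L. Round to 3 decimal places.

Var(N−L) = 20.1² + 11.2² − 2·20.1·11.2·0.35 = 529.45 − 157.584 = 371.866.
Under uncorrelated errors the observed covariances equal the true-score covariances, so only the own-variance terms attenuate.
True-score variance = [20.1²·0.70 + 11.2²·0.72] − 157.584 = 373.124 − 157.584 = 215.54.
Reliability = 215.54 / 371.866 = 0.580.

0.580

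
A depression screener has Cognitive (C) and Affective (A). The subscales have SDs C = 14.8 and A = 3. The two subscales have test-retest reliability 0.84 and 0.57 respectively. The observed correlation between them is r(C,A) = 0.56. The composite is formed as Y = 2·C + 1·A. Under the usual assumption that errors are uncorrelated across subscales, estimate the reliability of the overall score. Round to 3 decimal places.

0.854

Var(Y) = 2²·14.8² + 3² + 2·[2·14.8·3·0.56] = 885.16 + 99.456 = 984.616.
Because errors are independent across components, Cov(Tᵢ,Tⱼ) = Cov(Xᵢ,Xⱼ); the off-diagonal part of the true-score variance is the same as above.
True-score variance = [2²·14.8²·0.84 + 3²·0.57] + 99.456 = 741.104 + 99.456 = 840.56.
Reliability = 840.56 / 984.616 = 0.854.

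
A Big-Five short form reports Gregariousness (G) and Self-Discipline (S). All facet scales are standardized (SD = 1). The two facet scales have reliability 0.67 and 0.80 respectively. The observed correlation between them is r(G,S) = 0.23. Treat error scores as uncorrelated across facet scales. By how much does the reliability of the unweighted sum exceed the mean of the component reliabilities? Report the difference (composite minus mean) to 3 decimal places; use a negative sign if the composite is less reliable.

0.050

Var(sum) = 2 + 0.46 = 2.46; true-score variance = 1.47 + 0.46 = 1.93; composite reliability = 0.7846.
Mean component reliability = 0.7350.
Difference = 0.7846 − 0.7350 = 0.050.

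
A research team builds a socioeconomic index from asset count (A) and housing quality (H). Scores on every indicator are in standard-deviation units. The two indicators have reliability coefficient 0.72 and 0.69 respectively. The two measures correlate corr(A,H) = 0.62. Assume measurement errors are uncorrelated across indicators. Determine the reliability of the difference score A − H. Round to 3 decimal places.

Var(A−H) = 1 + 1 − 2·0.62 = 2 − 1.24 = 0.76.
Because errors are independent across components, Cov(Tᵢ,Tⱼ) = Cov(Xᵢ,Xⱼ); the off-diagonal part of the true-score variance is the same as above.
True-score variance = [0.72 + 0.69] − 1.24 = 1.41 − 1.24 = 0.17.
Reliability = 0.17 / 0.76 = 0.224.

0.224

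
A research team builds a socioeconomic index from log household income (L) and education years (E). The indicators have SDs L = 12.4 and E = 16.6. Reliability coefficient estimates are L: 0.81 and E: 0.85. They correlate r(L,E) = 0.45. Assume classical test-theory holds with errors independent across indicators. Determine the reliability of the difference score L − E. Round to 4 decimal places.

Var(L−E) = 12.4² + 16.6² − 2·12.4·16.6·0.45 = 429.32 − 185.256 = 244.064.
Under uncorrelated errors the observed covariances equal the true-score covariances, so only the own-variance terms attenuate.
True-score variance = [12.4²·0.81 + 16.6²·0.85] − 185.256 = 358.772 − 185.256 = 173.516.
Reliability = 173.516 / 244.064 = 0.7109.

0.7109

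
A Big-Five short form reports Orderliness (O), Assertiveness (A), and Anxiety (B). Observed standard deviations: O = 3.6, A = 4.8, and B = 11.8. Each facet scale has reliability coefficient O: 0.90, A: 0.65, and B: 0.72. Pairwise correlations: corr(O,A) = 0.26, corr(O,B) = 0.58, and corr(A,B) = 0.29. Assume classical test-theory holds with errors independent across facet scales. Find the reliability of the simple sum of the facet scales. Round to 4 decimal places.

Var(O+A+B) = 3.6² + 4.8² + 11.8² + 2·[3.6·4.8·0.26 + 3.6·11.8·0.58 + 4.8·11.8·0.29] = 175.24 + 91.1136 = 266.354.
Because errors are independent across components, Cov(Tᵢ,Tⱼ) = Cov(Xᵢ,Xⱼ); the off-diagonal part of the true-score variance is the same as above.
True-score variance = [3.6²·0.90 + 4.8²·0.65 + 11.8²·0.72] + 91.1136 = 126.893 + 91.1136 = 218.006.
Reliability = 218.006 / 266.354 = 0.8185.

0.8185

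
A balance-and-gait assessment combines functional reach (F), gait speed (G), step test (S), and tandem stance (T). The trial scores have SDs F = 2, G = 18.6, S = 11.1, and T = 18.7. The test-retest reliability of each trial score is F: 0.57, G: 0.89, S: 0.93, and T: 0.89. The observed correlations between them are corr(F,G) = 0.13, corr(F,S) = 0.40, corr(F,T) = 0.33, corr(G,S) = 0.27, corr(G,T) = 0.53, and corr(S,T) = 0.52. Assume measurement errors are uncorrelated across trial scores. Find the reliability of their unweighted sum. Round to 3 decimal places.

0.945

Var(F+G+S+T) = 2² + 18.6² + 11.1² + 18.7² + 2·[2·18.6·0.13 + 2·11.1·0.40 + 2·18.7·0.33 + 18.6·11.1·0.27 + 18.6·18.7·0.53 + 11.1·18.7·0.52] = 822.86 + 748.166 = 1571.03.
Because errors are independent across components, Cov(Tᵢ,Tⱼ) = Cov(Xᵢ,Xⱼ); the off-diagonal part of the true-score variance is the same as above.
True-score variance = [2²·0.57 + 18.6²·0.89 + 11.1²·0.93 + 18.7²·0.89] + 748.166 = 735.994 + 748.166 = 1484.16.
Reliability = 1484.16 / 1571.03 = 0.945.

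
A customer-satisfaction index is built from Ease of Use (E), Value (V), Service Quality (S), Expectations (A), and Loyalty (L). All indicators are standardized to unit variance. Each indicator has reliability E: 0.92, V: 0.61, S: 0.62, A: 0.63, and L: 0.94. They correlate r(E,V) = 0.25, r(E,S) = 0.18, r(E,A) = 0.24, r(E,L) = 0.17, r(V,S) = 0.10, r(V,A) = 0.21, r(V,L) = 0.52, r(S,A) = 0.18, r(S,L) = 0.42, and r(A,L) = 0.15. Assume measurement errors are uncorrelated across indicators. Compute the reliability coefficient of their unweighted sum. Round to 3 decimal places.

Var(E+V+S+A+L) = 5 + 2·[0.25 + 0.18 + 0.24 + 0.17 + 0.10 + 0.21 + 0.52 + 0.18 + 0.42 + 0.15] = 5 + 4.84 = 9.84.
Under uncorrelated errors the observed covariances equal the true-score covariances, so only the own-variance terms attenuate.
True-score variance = [0.92 + 0.61 + 0.62 + 0.63 + 0.94] + 4.84 = 3.72 + 4.84 = 8.56.
Reliability = 8.56 / 9.84 = 0.870.

0.870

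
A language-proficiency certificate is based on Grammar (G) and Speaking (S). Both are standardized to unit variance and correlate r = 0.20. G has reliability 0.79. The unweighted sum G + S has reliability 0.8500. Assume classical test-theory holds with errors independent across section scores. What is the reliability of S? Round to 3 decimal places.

Var(G+S) = 2 + 2·0.20 = 2.400.
True-score variance = ρ_G + ρ_S + 2·0.20, so 0.8500 = (0.79 + ρ_S + 0.40) / 2.400.
ρ_S = 0.8500·2.400 − 0.79 − 0.40 = 0.850.

0.850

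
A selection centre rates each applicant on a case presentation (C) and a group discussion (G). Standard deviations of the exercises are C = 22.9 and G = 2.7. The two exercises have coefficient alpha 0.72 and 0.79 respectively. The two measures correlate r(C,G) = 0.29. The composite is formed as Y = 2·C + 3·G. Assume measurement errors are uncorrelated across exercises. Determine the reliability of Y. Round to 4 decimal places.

0.7473

Var(Y) = 2²·22.9² + 3²·2.7² + 2·[6·22.9·2.7·0.29] = 2163.25 + 215.168 = 2378.42.
Under uncorrelated errors the observed covariances equal the true-score covariances, so only the own-variance terms attenuate.
True-score variance = [2²·22.9²·0.72 + 3²·2.7²·0.79] + 215.168 = 1562.13 + 215.168 = 1777.3.
Reliability = 1777.3 / 2378.42 = 0.7473.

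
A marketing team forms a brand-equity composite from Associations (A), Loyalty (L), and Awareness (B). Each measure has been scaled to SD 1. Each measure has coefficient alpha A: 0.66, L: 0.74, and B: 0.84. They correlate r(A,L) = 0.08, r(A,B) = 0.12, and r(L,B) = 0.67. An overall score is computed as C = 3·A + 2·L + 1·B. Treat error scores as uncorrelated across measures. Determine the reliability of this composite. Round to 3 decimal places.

0.768

Var(C) = 3² + 2² + 1 + 2·[6·0.08 + 3·0.12 + 2·0.67] = 14 + 4.36 = 18.36.
With uncorrelated errors the cross-covariances are all true-score covariance, so they carry over unchanged; only the diagonal terms shrink to ρᵢσᵢ².
True-score variance = [3²·0.66 + 2²·0.74 + 0.84] + 4.36 = 9.74 + 4.36 = 14.1.
Reliability = 14.1 / 18.36 = 0.768.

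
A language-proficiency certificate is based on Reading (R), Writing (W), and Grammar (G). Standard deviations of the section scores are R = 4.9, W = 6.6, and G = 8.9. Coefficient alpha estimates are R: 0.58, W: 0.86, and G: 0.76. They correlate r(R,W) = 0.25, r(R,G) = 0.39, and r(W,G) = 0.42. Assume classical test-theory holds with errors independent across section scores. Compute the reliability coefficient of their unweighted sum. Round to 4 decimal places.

Var(R+W+G) = 4.9² + 6.6² + 8.9² + 2·[4.9·6.6·0.25 + 4.9·8.9·0.39 + 6.6·8.9·0.42] = 146.78 + 99.5274 = 246.307.
Under uncorrelated errors the observed covariances equal the true-score covariances, so only the own-variance terms attenuate.
True-score variance = [4.9²·0.58 + 6.6²·0.86 + 8.9²·0.76] + 99.5274 = 111.587 + 99.5274 = 211.114.
Reliability = 211.114 / 246.307 = 0.8571.

0.8571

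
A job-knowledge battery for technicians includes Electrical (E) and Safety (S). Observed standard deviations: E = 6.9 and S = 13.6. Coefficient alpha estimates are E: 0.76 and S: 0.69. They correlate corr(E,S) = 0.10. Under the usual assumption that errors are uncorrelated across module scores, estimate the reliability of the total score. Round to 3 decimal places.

Var(E+S) = 6.9² + 13.6² + 2·[6.9·13.6·0.10] = 232.57 + 18.768 = 251.338.
Under uncorrelated errors the observed covariances equal the true-score covariances, so only the own-variance terms attenuate.
True-score variance = [6.9²·0.76 + 13.6²·0.69] + 18.768 = 163.806 + 18.768 = 182.574.
Reliability = 182.574 / 251.338 = 0.726.

0.726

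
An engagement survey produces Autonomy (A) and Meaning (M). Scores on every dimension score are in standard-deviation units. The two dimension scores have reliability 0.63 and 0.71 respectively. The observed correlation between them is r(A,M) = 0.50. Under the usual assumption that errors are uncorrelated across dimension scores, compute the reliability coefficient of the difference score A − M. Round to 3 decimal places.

0.340

Var(A−M) = 1 + 1 − 2·0.50 = 2 − 1 = 1.
With uncorrelated errors the cross-covariances are all true-score covariance, so they carry over unchanged; only the diagonal terms shrink to ρᵢσᵢ².
True-score variance = [0.63 + 0.71] − 1 = 1.34 − 1 = 0.34.
Reliability = 0.34 / 1 = 0.340.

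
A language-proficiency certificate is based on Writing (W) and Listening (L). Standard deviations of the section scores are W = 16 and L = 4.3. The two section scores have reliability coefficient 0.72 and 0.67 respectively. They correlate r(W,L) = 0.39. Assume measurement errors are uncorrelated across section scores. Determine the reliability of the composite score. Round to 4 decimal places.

Var(W+L) = 16² + 4.3² + 2·[16·4.3·0.39] = 274.49 + 53.664 = 328.154.
With uncorrelated errors the cross-covariances are all true-score covariance, so they carry over unchanged; only the diagonal terms shrink to ρᵢσᵢ².
True-score variance = [16²·0.72 + 4.3²·0.67] + 53.664 = 196.708 + 53.664 = 250.372.
Reliability = 250.372 / 328.154 = 0.7630.

0.7630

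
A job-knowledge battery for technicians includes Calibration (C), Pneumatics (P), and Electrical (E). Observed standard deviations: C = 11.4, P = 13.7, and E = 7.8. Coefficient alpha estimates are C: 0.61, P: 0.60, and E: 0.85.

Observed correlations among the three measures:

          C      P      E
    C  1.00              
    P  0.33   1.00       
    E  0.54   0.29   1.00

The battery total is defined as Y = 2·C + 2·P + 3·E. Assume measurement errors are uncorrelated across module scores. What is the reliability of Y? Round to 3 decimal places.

0.816

Var(Y) = 2²·11.4² + 2²·13.7² + 3²·7.8² + 2·[4·11.4·13.7·0.33 + 6·11.4·7.8·0.54 + 6·13.7·7.8·0.29] = 1818.16 + 1360.39 = 3178.55.
Because errors are independent across components, Cov(Tᵢ,Tⱼ) = Cov(Xᵢ,Xⱼ); the off-diagonal part of the true-score variance is the same as above.
True-score variance = [2²·11.4²·0.61 + 2²·13.7²·0.60 + 3²·7.8²·0.85] + 1360.39 = 1232.98 + 1360.39 = 2593.37.
Reliability = 2593.37 / 3178.55 = 0.816.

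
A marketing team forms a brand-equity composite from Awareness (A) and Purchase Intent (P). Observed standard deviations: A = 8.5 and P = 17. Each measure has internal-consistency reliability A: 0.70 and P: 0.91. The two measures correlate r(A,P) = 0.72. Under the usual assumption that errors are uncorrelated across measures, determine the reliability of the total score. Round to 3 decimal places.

Var(A+P) = 8.5² + 17² + 2·[8.5·17·0.72] = 361.25 + 208.08 = 569.33.
Because errors are independent across components, Cov(Tᵢ,Tⱼ) = Cov(Xᵢ,Xⱼ); the off-diagonal part of the true-score variance is the same as above.
True-score variance = [8.5²·0.70 + 17²·0.91] + 208.08 = 313.565 + 208.08 = 521.645.
Reliability = 521.645 / 569.33 = 0.916.

0.916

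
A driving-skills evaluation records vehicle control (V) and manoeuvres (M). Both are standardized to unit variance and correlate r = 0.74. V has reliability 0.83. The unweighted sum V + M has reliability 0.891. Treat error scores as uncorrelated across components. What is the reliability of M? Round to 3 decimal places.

0.791

Var(V+M) = 2 + 2·0.74 = 3.480.
True-score variance = ρ_V + ρ_M + 2·0.74, so 0.891 = (0.83 + ρ_M + 1.48) / 3.480.
ρ_M = 0.891·3.480 − 0.83 − 1.48 = 0.791.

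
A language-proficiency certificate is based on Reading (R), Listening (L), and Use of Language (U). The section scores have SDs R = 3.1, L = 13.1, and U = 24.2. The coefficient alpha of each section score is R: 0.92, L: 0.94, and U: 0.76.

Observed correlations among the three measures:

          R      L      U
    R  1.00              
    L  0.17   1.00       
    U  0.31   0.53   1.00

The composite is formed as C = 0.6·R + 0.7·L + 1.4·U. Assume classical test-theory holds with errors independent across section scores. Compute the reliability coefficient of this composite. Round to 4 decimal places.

0.8255

Var(C) = 0.6²·3.1² + 0.7²·13.1² + 1.4²·24.2² + 2·[0.42·3.1·13.1·0.17 + 0.84·3.1·24.2·0.31 + 0.98·13.1·24.2·0.53] = 1235.4 + 374.19 = 1609.59.
Under uncorrelated errors the observed covariances equal the true-score covariances, so only the own-variance terms attenuate.
True-score variance = [0.6²·3.1²·0.92 + 0.7²·13.1²·0.94 + 1.4²·24.2²·0.76] + 374.19 = 954.596 + 374.19 = 1328.79.
Reliability = 1328.79 / 1609.59 = 0.8255.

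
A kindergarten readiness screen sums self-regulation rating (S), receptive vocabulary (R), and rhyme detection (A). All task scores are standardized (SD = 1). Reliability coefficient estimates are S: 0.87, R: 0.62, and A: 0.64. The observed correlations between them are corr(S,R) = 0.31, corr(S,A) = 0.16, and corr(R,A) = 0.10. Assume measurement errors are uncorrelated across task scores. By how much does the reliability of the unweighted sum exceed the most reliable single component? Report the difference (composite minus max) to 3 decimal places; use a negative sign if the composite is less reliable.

Var(sum) = 3 + 1.14 = 4.14; true-score variance = 2.13 + 1.14 = 3.27; composite reliability = 0.7899.
Max component reliability = 0.8700.
Difference = 0.7899 − 0.8700 = -0.080.

-0.080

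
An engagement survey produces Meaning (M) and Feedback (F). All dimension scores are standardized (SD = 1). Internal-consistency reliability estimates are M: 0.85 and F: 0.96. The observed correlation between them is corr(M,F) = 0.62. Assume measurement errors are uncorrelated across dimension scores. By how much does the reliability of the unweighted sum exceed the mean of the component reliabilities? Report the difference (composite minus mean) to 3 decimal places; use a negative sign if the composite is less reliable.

0.036

Var(sum) = 2 + 1.24 = 3.24; true-score variance = 1.81 + 1.24 = 3.05; composite reliability = 0.9414.
Mean component reliability = 0.9050.
Difference = 0.9414 − 0.9050 = 0.036.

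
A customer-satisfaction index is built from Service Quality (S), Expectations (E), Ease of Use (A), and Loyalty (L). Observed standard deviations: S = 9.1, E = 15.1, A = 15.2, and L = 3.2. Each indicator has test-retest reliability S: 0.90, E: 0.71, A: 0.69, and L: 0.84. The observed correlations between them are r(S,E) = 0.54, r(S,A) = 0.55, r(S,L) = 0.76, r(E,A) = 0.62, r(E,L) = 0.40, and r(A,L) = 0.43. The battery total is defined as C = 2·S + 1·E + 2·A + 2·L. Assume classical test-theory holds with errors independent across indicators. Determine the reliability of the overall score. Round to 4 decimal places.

Var(C) = 2²·9.1² + 15.1² + 2²·15.2² + 2²·3.2² + 2·[2·9.1·15.1·0.54 + 4·9.1·15.2·0.55 + 4·9.1·3.2·0.76 + 2·15.1·15.2·0.62 + 2·15.1·3.2·0.40 + 4·15.2·3.2·0.43] = 1524.37 + 1896.31 = 3420.68.
With uncorrelated errors the cross-covariances are all true-score covariance, so they carry over unchanged; only the diagonal terms shrink to ρᵢσᵢ².
True-score variance = [2²·9.1²·0.90 + 15.1²·0.71 + 2²·15.2²·0.69 + 2²·3.2²·0.84] + 1896.31 = 1132.08 + 1896.31 = 3028.39.
Reliability = 3028.39 / 3420.68 = 0.8853.

0.8853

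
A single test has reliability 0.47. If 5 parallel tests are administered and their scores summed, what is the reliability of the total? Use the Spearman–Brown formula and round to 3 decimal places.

ρ_k = kρ / (1 + (k−1)ρ) = 5·0.47 / (1 + 4·0.47) = 2.350 / 2.880 = 0.816.

0.816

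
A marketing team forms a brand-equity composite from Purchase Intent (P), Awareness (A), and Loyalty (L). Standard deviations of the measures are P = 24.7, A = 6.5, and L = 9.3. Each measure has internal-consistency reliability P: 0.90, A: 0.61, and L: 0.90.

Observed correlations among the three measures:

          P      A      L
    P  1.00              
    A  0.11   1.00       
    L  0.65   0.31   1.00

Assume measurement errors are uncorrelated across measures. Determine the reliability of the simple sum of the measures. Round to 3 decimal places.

Var(P+A+L) = 24.7² + 6.5² + 9.3² + 2·[24.7·6.5·0.11 + 24.7·9.3·0.65 + 6.5·9.3·0.31] = 738.83 + 371.423 = 1110.25.
Under uncorrelated errors the observed covariances equal the true-score covariances, so only the own-variance terms attenuate.
True-score variance = [24.7²·0.90 + 6.5²·0.61 + 9.3²·0.90] + 371.423 = 652.694 + 371.423 = 1024.12.
Reliability = 1024.12 / 1110.25 = 0.922.

0.922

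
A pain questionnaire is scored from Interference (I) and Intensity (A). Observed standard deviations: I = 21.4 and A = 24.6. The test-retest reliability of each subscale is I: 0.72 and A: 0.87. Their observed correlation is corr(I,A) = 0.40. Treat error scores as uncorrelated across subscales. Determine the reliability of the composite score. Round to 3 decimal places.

Var(I+A) = 21.4² + 24.6² + 2·[21.4·24.6·0.40] = 1063.12 + 421.152 = 1484.27.
Under uncorrelated errors the observed covariances equal the true-score covariances, so only the own-variance terms attenuate.
True-score variance = [21.4²·0.72 + 24.6²·0.87] + 421.152 = 856.22 + 421.152 = 1277.37.
Reliability = 1277.37 / 1484.27 = 0.861.

0.861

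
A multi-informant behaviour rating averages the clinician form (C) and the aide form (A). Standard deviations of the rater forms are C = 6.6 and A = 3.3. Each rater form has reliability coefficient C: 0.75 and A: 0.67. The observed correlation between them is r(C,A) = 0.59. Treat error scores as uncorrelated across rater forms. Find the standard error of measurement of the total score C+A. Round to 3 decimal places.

Var(total) = 54.45 + 25.7004 = 80.1504.
True-score variance = 39.9663 + 25.7004 = 65.6667, so reliability = 0.8193.
Error variance = 80.1504 − 65.6667 = 14.4837; SEM = √14.4837 = 3.806.

3.806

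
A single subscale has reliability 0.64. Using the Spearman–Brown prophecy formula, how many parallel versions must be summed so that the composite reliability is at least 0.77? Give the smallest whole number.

2

k ≥ ρ*(1−ρ₁)/(ρ₁(1−ρ*)) = 0.77·0.36 / (0.64·0.23) = 1.883.
Smallest integer k = 2.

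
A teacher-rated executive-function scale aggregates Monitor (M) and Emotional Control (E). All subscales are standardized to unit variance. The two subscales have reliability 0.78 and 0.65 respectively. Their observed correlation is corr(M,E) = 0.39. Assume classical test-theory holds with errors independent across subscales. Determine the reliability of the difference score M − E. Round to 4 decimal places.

Var(M−E) = 1 + 1 − 2·0.39 = 2 − 0.78 = 1.22.
Under uncorrelated errors the observed covariances equal the true-score covariances, so only the own-variance terms attenuate.
True-score variance = [0.78 + 0.65] − 0.78 = 1.43 − 0.78 = 0.65.
Reliability = 0.65 / 1.22 = 0.5328.

0.5328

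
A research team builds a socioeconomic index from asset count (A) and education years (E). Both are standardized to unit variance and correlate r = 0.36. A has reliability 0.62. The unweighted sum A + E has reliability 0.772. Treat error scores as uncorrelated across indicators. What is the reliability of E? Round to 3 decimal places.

0.760

Var(A+E) = 2 + 2·0.36 = 2.720.
True-score variance = ρ_A + ρ_E + 2·0.36, so 0.772 = (0.62 + ρ_E + 0.72) / 2.720.
ρ_E = 0.772·2.720 − 0.62 − 0.72 = 0.760.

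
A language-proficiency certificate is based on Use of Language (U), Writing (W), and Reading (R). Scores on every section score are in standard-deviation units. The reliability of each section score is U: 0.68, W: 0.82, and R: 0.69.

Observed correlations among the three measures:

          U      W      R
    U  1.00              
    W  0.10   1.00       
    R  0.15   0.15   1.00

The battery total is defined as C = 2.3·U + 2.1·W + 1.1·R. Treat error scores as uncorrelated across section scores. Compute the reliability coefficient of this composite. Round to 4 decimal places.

0.7853

Var(C) = 2.3² + 2.1² + 1.1² + 2·[4.83·0.10 + 2.53·0.15 + 2.31·0.15] = 10.91 + 2.418 = 13.328.
Under uncorrelated errors the observed covariances equal the true-score covariances, so only the own-variance terms attenuate.
True-score variance = [2.3²·0.68 + 2.1²·0.82 + 1.1²·0.69] + 2.418 = 8.0483 + 2.418 = 10.4663.
Reliability = 10.4663 / 13.328 = 0.7853.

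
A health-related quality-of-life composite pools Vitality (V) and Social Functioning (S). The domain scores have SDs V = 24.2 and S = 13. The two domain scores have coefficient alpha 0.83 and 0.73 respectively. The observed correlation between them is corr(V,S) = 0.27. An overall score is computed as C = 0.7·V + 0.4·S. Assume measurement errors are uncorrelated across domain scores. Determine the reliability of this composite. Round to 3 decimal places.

Var(C) = 0.7²·24.2² + 0.4²·13² + 2·[0.28·24.2·13·0.27] = 314.004 + 47.5675 = 361.571.
With uncorrelated errors the cross-covariances are all true-score covariance, so they carry over unchanged; only the diagonal terms shrink to ρᵢσᵢ².
True-score variance = [0.7²·24.2²·0.83 + 0.4²·13²·0.73] + 47.5675 = 257.919 + 47.5675 = 305.487.
Reliability = 305.487 / 361.571 = 0.845.

0.845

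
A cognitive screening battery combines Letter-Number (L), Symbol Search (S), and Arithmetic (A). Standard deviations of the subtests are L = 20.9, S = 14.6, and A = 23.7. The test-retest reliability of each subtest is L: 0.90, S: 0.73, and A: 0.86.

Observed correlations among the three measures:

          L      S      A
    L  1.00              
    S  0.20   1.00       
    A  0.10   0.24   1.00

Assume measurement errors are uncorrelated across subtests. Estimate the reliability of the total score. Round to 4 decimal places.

Var(L+S+A) = 20.9² + 14.6² + 23.7² + 2·[20.9·14.6·0.20 + 20.9·23.7·0.10 + 14.6·23.7·0.24] = 1211.66 + 387.212 = 1598.87.
With uncorrelated errors the cross-covariances are all true-score covariance, so they carry over unchanged; only the diagonal terms shrink to ρᵢσᵢ².
True-score variance = [20.9²·0.90 + 14.6²·0.73 + 23.7²·0.86] + 387.212 = 1031.79 + 387.212 = 1419.
Reliability = 1419 / 1598.87 = 0.8875.

0.8875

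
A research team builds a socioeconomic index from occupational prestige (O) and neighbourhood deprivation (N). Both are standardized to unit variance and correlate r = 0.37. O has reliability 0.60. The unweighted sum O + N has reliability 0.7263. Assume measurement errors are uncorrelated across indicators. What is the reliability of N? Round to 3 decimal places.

0.650

Var(O+N) = 2 + 2·0.37 = 2.740.
True-score variance = ρ_O + ρ_N + 2·0.37, so 0.7263 = (0.60 + ρ_N + 0.74) / 2.740.
ρ_N = 0.7263·2.740 − 0.60 − 0.74 = 0.650.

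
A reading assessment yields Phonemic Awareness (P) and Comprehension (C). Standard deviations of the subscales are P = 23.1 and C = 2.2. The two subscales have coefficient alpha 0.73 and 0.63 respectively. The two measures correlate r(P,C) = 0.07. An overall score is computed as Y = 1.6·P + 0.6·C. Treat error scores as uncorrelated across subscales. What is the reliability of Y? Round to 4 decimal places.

0.7312

Var(Y) = 1.6²·23.1² + 0.6²·2.2² + 2·[0.96·23.1·2.2·0.07] = 1367.78 + 6.83021 = 1374.61.
With uncorrelated errors the cross-covariances are all true-score covariance, so they carry over unchanged; only the diagonal terms shrink to ρᵢσᵢ².
True-score variance = [1.6²·23.1²·0.73 + 0.6²·2.2²·0.63] + 6.83021 = 998.308 + 6.83021 = 1005.14.
Reliability = 1005.14 / 1374.61 = 0.7312.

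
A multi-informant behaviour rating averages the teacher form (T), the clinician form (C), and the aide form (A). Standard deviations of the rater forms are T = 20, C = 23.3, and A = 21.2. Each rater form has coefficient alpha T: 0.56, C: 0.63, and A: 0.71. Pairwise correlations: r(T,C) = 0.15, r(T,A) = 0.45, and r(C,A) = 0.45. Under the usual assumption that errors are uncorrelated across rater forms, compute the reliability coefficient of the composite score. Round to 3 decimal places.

0.785

Var(T+C+A) = 20² + 23.3² + 21.2² + 2·[20·23.3·0.15 + 20·21.2·0.45 + 23.3·21.2·0.45] = 1392.33 + 965.964 = 2358.29.
Under uncorrelated errors the observed covariances equal the true-score covariances, so only the own-variance terms attenuate.
True-score variance = [20²·0.56 + 23.3²·0.63 + 21.2²·0.71] + 965.964 = 885.123 + 965.964 = 1851.09.
Reliability = 1851.09 / 2358.29 = 0.785.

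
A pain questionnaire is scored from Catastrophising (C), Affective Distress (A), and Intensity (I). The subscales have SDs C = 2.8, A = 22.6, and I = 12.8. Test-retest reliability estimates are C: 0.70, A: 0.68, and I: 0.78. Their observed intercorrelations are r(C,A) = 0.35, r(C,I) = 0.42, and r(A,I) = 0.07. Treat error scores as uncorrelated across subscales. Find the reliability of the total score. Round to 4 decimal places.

0.7469

Var(C+A+I) = 2.8² + 22.6² + 12.8² + 2·[2.8·22.6·0.35 + 2.8·12.8·0.42 + 22.6·12.8·0.07] = 682.44 + 114.901 = 797.341.
With uncorrelated errors the cross-covariances are all true-score covariance, so they carry over unchanged; only the diagonal terms shrink to ρᵢσᵢ².
True-score variance = [2.8²·0.70 + 22.6²·0.68 + 12.8²·0.78] + 114.901 = 480.6 + 114.901 = 595.501.
Reliability = 595.501 / 797.341 = 0.7469.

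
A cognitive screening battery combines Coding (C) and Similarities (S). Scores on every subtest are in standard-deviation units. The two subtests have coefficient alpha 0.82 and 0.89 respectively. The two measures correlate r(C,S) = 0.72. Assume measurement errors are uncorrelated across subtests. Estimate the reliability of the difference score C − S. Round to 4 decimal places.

0.4821

Var(C−S) = 1 + 1 − 2·0.72 = 2 − 1.44 = 0.56.
With uncorrelated errors the cross-covariances are all true-score covariance, so they carry over unchanged; only the diagonal terms shrink to ρᵢσᵢ².
True-score variance = [0.82 + 0.89] − 1.44 = 1.71 − 1.44 = 0.27.
Reliability = 0.27 / 0.56 = 0.4821.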